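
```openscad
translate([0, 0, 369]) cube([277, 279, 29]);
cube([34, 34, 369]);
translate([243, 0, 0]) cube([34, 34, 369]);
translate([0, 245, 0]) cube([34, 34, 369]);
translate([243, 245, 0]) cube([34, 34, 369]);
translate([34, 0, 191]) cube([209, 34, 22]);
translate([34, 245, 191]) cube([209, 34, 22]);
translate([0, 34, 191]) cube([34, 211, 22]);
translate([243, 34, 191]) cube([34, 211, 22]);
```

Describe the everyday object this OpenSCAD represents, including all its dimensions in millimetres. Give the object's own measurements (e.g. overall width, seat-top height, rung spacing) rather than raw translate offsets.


A simple wooden stool: a rectangular seat 277 mm (x) by 279 mm (y), 29 mm thick, top face at z = 398 mm, on four square legs, each 34×34 mm in cross-section. The legs rest on z = 0, each flush with a corner of the seat. Four stretchers, 34 mm wide and 22 mm tall, connect adjacent legs with their undersides at z = 191 mm, each running between the inner faces of the legs it joins and aligned with the legs' outer faces on the other axis.


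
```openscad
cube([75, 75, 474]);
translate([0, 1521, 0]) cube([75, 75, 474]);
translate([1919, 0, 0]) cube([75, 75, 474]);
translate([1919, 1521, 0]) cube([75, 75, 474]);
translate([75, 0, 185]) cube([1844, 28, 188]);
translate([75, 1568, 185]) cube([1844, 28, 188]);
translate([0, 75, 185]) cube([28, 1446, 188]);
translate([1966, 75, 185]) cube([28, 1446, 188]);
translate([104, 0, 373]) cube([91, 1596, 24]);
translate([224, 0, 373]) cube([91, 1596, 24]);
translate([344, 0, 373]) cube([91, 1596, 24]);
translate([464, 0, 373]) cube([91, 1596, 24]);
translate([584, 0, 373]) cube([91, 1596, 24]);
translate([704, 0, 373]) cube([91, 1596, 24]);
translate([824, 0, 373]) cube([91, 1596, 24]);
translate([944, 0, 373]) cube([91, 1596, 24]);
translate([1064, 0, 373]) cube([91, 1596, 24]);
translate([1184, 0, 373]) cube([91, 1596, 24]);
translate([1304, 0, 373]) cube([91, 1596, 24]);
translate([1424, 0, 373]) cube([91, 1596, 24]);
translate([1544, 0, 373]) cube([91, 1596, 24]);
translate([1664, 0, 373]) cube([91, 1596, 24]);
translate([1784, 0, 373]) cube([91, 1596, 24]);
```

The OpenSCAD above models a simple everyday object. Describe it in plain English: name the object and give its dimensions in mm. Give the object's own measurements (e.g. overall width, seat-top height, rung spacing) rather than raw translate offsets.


A bed frame 1994 mm long (x) by 1596 mm wide (y). Four 75×75 mm corner posts, 474 mm tall, at the corners of the footprint. Four rails of 28 mm thickness and 188 mm height run between adjacent posts with their undersides at z = 185 mm, their outer faces flush with the outside of the frame (the two x-running rails run between the posts' inner faces; the two y-running rails run between the posts' inner faces). 15 slats, each 91 mm wide (x) and 24 mm thick, lie across the top of the two x-running rails, running the full 1596 mm width of the frame in y; along x they sit between the end posts with a 29 mm gap after the −x posts and between neighbouring slats, leaving 44 mm before the +x posts.


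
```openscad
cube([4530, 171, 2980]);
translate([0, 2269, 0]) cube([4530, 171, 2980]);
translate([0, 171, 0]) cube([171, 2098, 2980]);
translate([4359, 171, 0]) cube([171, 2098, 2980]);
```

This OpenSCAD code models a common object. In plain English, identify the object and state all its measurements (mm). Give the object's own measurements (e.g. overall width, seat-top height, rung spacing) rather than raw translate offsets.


The wall frame of a small rectangular building: four walls, each 2980 mm tall and 171 mm thick, enclosing a footprint 4530 mm (x) by 2440 mm (y) outside-to-outside, with no floor or roof. The front and back walls (the −y and +y sides) span the full width; the two side walls fit between them.


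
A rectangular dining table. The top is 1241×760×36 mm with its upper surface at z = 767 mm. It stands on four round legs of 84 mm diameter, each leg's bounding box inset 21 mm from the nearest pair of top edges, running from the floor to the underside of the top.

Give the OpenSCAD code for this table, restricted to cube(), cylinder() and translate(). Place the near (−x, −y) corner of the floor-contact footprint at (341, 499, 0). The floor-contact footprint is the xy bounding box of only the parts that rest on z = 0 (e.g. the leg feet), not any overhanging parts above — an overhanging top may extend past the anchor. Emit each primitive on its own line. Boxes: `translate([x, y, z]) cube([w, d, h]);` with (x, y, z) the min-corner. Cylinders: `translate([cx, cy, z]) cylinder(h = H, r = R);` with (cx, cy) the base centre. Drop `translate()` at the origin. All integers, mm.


translate([320, 478, 731]) cube([1241, 760, 36]);
translate([383, 541, 0]) cylinder(h = 731, r = 42);
translate([1498, 541, 0]) cylinder(h = 731, r = 42);
translate([383, 1175, 0]) cylinder(h = 731, r = 42);
translate([1498, 1175, 0]) cylinder(h = 731, r = 42);


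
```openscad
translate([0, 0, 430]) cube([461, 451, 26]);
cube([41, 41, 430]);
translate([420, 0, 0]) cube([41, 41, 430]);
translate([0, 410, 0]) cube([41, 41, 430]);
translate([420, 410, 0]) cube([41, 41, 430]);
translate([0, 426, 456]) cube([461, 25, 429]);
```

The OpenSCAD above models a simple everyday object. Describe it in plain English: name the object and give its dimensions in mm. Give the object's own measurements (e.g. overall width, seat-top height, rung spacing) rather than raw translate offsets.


A chair. The seat is a 461×451×26 mm slab with its top at z = 456 mm, on four 41×41 mm corner legs (flush with the seat edges, standing on z = 0). A flat backrest 25 mm thick, 429 mm tall, spans the full seat width and rises from the seat top along its +y edge, rear face flush with the rear of the seat.


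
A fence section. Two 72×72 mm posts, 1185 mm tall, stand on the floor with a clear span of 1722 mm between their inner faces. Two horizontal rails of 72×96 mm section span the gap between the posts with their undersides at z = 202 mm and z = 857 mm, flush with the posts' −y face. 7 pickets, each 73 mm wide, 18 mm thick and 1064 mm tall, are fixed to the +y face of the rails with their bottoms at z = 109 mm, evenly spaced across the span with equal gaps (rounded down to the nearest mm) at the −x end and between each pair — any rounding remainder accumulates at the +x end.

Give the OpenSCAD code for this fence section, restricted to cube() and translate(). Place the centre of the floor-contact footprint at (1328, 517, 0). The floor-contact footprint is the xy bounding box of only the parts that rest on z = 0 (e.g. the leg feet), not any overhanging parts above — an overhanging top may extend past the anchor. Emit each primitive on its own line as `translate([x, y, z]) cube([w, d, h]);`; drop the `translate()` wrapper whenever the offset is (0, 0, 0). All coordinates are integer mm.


translate([395, 481, 0]) cube([72, 72, 1185]);
translate([2189, 481, 0]) cube([72, 72, 1185]);
translate([467, 481, 202]) cube([1722, 72, 96]);
translate([467, 481, 857]) cube([1722, 72, 96]);
translate([618, 553, 109]) cube([73, 18, 1064]);
translate([842, 553, 109]) cube([73, 18, 1064]);
translate([1066, 553, 109]) cube([73, 18, 1064]);
translate([1290, 553, 109]) cube([73, 18, 1064]);
translate([1514, 553, 109]) cube([73, 18, 1064]);
translate([1738, 553, 109]) cube([73, 18, 1064]);
translate([1962, 553, 109]) cube([73, 18, 1064]);


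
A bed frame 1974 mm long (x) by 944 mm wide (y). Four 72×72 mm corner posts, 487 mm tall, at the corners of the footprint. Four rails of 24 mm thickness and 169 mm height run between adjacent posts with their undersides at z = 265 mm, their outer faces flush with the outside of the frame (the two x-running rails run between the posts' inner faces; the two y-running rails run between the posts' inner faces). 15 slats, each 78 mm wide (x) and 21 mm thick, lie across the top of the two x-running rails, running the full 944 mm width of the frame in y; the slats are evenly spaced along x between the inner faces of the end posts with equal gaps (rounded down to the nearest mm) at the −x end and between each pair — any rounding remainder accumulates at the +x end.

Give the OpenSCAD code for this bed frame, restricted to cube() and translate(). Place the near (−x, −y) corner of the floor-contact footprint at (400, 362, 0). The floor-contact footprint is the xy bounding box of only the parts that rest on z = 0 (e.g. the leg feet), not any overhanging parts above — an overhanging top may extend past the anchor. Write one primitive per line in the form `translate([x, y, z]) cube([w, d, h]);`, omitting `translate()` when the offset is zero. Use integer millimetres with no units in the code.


// slat z = rail_z + rail_h = 265 + 169 = 434
// slat gap = ⌊(1830 − 15·78) / 16⌋ = 41
translate([400, 362, 0]) cube([72, 72, 487]);
translate([400, 1234, 0]) cube([72, 72, 487]);
translate([2302, 362, 0]) cube([72, 72, 487]);
translate([2302, 1234, 0]) cube([72, 72, 487]);
translate([472, 362, 265]) cube([1830, 24, 169]);
translate([472, 1282, 265]) cube([1830, 24, 169]);
translate([400, 434, 265]) cube([24, 800, 169]);
translate([2350, 434, 265]) cube([24, 800, 169]);
translate([513, 362, 434]) cube([78, 944, 21]);
translate([632, 362, 434]) cube([78, 944, 21]);
translate([751, 362, 434]) cube([78, 944, 21]);
translate([870, 362, 434]) cube([78, 944, 21]);
translate([989, 362, 434]) cube([78, 944, 21]);
translate([1108, 362, 434]) cube([78, 944, 21]);
translate([1227, 362, 434]) cube([78, 944, 21]);
translate([1346, 362, 434]) cube([78, 944, 21]);
translate([1465, 362, 434]) cube([78, 944, 21]);
translate([1584, 362, 434]) cube([78, 944, 21]);
translate([1703, 362, 434]) cube([78, 944, 21]);
translate([1822, 362, 434]) cube([78, 944, 21]);
translate([1941, 362, 434]) cube([78, 944, 21]);
translate([2060, 362, 434]) cube([78, 944, 21]);
translate([2179, 362, 434]) cube([78, 944, 21]);


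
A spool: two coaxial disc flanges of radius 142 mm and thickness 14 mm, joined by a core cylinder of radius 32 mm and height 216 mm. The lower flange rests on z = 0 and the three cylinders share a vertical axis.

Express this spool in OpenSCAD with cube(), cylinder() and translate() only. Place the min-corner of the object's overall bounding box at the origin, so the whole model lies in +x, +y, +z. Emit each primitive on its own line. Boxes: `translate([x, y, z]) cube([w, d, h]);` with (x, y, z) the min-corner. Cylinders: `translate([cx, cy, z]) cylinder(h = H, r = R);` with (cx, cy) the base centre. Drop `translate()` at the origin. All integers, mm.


translate([142, 142, 0]) cylinder(h = 14, r = 142);
translate([142, 142, 14]) cylinder(h = 216, r = 32);
translate([142, 142, 230]) cylinder(h = 14, r = 142);


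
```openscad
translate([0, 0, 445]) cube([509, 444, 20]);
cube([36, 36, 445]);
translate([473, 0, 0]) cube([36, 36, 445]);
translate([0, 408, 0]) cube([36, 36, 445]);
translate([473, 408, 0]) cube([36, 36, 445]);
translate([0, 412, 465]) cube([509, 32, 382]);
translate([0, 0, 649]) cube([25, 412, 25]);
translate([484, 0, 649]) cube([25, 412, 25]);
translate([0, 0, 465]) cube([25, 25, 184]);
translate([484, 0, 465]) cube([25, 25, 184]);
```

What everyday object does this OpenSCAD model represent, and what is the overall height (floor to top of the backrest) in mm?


A chair. The overall height is 847 mm.

A slab on four corner posts with a tall panel at the back — a chair. The seat slab sits at z = 445 with thickness 20, and the 382 mm backrest starts at the seat top, so the overall height is 445 + 20 + 382 = 847 mm.


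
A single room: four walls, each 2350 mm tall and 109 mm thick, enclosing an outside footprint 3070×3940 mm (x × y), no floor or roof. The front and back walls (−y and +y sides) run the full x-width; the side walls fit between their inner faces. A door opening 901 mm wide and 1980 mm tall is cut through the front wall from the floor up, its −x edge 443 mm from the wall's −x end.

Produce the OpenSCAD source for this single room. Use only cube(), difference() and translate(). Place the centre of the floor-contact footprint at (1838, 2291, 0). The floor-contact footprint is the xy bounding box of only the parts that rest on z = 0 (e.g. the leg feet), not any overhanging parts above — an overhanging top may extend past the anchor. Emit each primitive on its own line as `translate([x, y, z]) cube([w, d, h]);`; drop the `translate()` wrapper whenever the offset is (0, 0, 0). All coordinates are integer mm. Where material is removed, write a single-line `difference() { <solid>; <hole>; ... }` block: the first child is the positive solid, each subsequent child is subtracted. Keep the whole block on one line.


difference() { translate([303, 321, 0]) cube([3070, 109, 2350]); translate([746, 321, 0]) cube([901, 109, 1980]); }
translate([303, 4152, 0]) cube([3070, 109, 2350]);
translate([303, 430, 0]) cube([109, 3722, 2350]);
translate([3264, 430, 0]) cube([109, 3722, 2350]);


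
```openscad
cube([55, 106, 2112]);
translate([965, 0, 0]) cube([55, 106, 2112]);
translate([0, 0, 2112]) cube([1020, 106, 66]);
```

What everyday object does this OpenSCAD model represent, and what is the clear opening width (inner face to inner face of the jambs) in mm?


A door frame. The clear opening width is 910 mm.

Two 2112 mm tall posts with a header on top — a door frame. The left jamb is 55 mm wide at x = 0; the right jamb starts at x = 965. The clear opening is 965 − 55 = 910 mm.


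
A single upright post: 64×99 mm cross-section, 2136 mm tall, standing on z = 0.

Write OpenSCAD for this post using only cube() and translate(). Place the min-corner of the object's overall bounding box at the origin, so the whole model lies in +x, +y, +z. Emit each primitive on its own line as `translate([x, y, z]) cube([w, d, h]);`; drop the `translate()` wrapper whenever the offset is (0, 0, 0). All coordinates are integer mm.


cube([64, 99, 2136]);


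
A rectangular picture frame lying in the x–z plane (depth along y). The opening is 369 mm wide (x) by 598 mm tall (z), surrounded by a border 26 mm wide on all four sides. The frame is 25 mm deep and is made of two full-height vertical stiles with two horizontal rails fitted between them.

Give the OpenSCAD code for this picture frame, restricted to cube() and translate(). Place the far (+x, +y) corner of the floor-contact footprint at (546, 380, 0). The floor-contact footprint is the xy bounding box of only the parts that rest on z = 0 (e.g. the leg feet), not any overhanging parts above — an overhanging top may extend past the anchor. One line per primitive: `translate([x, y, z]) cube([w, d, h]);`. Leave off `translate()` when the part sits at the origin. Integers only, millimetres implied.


translate([125, 355, 0]) cube([26, 25, 650]);
translate([520, 355, 0]) cube([26, 25, 650]);
translate([151, 355, 0]) cube([369, 25, 26]);
translate([151, 355, 624]) cube([369, 25, 26]);


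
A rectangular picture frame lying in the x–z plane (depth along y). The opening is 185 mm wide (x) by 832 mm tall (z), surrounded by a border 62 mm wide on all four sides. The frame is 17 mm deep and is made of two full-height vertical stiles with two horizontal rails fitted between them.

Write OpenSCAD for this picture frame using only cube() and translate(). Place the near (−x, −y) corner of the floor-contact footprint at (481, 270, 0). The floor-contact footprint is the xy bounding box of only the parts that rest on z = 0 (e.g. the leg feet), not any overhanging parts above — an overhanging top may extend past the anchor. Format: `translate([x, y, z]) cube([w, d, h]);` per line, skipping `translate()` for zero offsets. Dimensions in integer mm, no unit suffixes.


translate([481, 270, 0]) cube([62, 17, 956]);
translate([728, 270, 0]) cube([62, 17, 956]);
translate([543, 270, 0]) cube([185, 17, 62]);
translate([543, 270, 894]) cube([185, 17, 62]);


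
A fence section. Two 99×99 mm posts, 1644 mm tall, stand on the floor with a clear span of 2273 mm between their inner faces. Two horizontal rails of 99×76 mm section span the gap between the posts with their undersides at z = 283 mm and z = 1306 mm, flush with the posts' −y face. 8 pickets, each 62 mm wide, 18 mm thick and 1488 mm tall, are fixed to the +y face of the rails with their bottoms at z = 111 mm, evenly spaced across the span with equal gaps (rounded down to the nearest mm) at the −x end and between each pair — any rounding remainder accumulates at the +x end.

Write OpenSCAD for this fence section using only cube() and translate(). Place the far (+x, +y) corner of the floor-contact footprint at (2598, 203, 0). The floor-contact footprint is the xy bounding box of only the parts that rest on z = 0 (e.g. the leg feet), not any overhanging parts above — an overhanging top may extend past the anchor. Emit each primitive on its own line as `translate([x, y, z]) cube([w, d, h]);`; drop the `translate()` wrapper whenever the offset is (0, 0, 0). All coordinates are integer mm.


translate([127, 104, 0]) cube([99, 99, 1644]);
translate([2499, 104, 0]) cube([99, 99, 1644]);
translate([226, 104, 283]) cube([2273, 99, 76]);
translate([226, 104, 1306]) cube([2273, 99, 76]);
translate([423, 203, 111]) cube([62, 18, 1488]);
translate([682, 203, 111]) cube([62, 18, 1488]);
translate([941, 203, 111]) cube([62, 18, 1488]);
translate([1200, 203, 111]) cube([62, 18, 1488]);
translate([1459, 203, 111]) cube([62, 18, 1488]);
translate([1718, 203, 111]) cube([62, 18, 1488]);
translate([1977, 203, 111]) cube([62, 18, 1488]);
translate([2236, 203, 111]) cube([62, 18, 1488]);


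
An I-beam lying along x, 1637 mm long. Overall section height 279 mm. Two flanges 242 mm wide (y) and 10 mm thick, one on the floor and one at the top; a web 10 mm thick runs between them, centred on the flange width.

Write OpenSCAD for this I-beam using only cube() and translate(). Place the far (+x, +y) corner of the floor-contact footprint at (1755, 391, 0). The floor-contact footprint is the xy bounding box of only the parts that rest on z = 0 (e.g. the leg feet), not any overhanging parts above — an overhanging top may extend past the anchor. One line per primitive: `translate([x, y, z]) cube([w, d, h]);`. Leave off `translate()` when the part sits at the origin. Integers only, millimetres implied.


translate([118, 149, 0]) cube([1637, 242, 10]);
translate([118, 265, 10]) cube([1637, 10, 259]);
translate([118, 149, 269]) cube([1637, 242, 10]);


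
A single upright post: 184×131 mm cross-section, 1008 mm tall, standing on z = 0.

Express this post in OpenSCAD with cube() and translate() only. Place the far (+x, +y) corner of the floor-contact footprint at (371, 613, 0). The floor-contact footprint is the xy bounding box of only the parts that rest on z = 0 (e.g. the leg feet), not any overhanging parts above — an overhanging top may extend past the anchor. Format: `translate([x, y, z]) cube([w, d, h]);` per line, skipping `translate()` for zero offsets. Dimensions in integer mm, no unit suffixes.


translate([187, 482, 0]) cube([184, 131, 1008]);


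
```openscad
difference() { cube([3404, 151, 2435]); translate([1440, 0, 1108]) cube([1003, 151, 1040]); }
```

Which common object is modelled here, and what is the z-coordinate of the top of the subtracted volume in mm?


A wall with a window opening. The window head height is 2148 mm.

A wall with a rectangular opening subtracted — a window. Sill at z = 1108, opening 1040 mm tall, so the head is at 1108 + 1040 = 2148 mm.


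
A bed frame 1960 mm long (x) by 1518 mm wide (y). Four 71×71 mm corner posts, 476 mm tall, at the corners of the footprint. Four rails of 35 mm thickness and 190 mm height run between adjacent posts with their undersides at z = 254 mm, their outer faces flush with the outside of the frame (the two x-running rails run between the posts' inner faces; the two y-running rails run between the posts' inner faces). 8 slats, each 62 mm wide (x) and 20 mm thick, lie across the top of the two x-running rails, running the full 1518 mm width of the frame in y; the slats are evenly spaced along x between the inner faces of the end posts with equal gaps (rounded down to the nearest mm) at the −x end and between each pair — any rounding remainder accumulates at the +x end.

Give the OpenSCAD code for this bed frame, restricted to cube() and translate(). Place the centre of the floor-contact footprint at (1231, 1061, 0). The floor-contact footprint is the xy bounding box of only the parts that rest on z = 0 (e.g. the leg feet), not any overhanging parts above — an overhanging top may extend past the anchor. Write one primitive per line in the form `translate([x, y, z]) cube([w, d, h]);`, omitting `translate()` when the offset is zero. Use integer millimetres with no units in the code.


// slat z = rail_z + rail_h = 254 + 190 = 444
// slat gap = ⌊(1818 − 8·62) / 9⌋ = 146
translate([251, 302, 0]) cube([71, 71, 476]);
translate([251, 1749, 0]) cube([71, 71, 476]);
translate([2140, 302, 0]) cube([71, 71, 476]);
translate([2140, 1749, 0]) cube([71, 71, 476]);
translate([322, 302, 254]) cube([1818, 35, 190]);
translate([322, 1785, 254]) cube([1818, 35, 190]);
translate([251, 373, 254]) cube([35, 1376, 190]);
translate([2176, 373, 254]) cube([35, 1376, 190]);
translate([468, 302, 444]) cube([62, 1518, 20]);
translate([676, 302, 444]) cube([62, 1518, 20]);
translate([884, 302, 444]) cube([62, 1518, 20]);
translate([1092, 302, 444]) cube([62, 1518, 20]);
translate([1300, 302, 444]) cube([62, 1518, 20]);
translate([1508, 302, 444]) cube([62, 1518, 20]);
translate([1716, 302, 444]) cube([62, 1518, 20]);
translate([1924, 302, 444]) cube([62, 1518, 20]);


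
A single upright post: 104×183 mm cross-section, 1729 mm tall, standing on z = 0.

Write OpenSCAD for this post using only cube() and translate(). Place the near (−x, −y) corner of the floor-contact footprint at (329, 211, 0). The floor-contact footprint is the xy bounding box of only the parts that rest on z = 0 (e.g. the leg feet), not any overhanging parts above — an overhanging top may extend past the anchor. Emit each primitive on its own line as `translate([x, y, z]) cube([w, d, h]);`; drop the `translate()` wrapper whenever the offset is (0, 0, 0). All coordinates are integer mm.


translate([329, 211, 0]) cube([104, 183, 1729]);


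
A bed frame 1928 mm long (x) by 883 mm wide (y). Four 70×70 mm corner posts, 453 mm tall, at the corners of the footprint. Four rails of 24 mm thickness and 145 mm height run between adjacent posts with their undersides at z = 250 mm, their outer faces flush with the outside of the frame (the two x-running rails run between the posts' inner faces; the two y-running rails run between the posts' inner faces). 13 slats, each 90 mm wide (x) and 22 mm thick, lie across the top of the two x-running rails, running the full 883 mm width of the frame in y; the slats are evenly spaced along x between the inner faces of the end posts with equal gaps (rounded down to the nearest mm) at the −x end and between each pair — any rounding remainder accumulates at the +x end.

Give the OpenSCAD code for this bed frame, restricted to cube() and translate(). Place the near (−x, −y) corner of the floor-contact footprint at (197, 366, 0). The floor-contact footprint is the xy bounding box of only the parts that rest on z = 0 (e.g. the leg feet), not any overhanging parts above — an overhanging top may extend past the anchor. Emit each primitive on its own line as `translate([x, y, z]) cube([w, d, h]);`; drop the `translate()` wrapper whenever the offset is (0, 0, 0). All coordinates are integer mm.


translate([197, 366, 0]) cube([70, 70, 453]);
translate([197, 1179, 0]) cube([70, 70, 453]);
translate([2055, 366, 0]) cube([70, 70, 453]);
translate([2055, 1179, 0]) cube([70, 70, 453]);
translate([267, 366, 250]) cube([1788, 24, 145]);
translate([267, 1225, 250]) cube([1788, 24, 145]);
translate([197, 436, 250]) cube([24, 743, 145]);
translate([2101, 436, 250]) cube([24, 743, 145]);
translate([311, 366, 395]) cube([90, 883, 22]);
translate([445, 366, 395]) cube([90, 883, 22]);
translate([579, 366, 395]) cube([90, 883, 22]);
translate([713, 366, 395]) cube([90, 883, 22]);
translate([847, 366, 395]) cube([90, 883, 22]);
translate([981, 366, 395]) cube([90, 883, 22]);
translate([1115, 366, 395]) cube([90, 883, 22]);
translate([1249, 366, 395]) cube([90, 883, 22]);
translate([1383, 366, 395]) cube([90, 883, 22]);
translate([1517, 366, 395]) cube([90, 883, 22]);
translate([1651, 366, 395]) cube([90, 883, 22]);
translate([1785, 366, 395]) cube([90, 883, 22]);
translate([1919, 366, 395]) cube([90, 883, 22]);


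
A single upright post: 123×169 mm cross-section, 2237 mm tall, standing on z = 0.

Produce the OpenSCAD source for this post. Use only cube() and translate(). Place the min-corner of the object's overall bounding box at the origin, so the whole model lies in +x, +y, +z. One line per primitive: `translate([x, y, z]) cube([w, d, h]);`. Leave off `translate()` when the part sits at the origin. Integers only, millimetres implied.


cube([123, 169, 2237]);


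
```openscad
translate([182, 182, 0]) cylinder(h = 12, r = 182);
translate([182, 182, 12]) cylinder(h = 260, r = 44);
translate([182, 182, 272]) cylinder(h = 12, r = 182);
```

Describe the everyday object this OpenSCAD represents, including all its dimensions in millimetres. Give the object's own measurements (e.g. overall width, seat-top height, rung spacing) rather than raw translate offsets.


A spool: two coaxial disc flanges of radius 182 mm and thickness 12 mm, joined by a core cylinder of radius 44 mm and height 260 mm. The lower flange rests on z = 0 and the three cylinders share a vertical axis.


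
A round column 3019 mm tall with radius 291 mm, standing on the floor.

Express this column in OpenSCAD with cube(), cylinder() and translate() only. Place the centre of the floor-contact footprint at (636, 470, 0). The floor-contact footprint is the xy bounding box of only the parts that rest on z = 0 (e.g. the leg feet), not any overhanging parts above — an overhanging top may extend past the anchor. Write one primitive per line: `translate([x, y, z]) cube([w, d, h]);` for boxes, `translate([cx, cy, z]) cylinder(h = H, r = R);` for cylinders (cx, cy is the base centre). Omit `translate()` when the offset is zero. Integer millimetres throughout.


translate([636, 470, 0]) cylinder(h = 3019, r = 291);


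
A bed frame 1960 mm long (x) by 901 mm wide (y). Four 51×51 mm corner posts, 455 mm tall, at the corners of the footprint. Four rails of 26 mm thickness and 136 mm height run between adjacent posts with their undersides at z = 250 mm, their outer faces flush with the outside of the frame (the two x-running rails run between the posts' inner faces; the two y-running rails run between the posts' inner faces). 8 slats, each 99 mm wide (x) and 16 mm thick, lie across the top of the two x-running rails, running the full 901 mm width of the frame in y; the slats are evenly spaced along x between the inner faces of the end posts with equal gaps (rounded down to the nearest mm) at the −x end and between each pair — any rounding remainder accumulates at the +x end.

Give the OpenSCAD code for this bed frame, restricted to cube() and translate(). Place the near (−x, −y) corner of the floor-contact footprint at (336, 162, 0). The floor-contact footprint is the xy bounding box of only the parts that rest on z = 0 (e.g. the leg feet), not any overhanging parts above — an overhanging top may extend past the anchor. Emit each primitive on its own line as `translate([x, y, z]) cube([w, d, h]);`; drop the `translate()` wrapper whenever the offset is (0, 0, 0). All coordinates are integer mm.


translate([336, 162, 0]) cube([51, 51, 455]);
translate([336, 1012, 0]) cube([51, 51, 455]);
translate([2245, 162, 0]) cube([51, 51, 455]);
translate([2245, 1012, 0]) cube([51, 51, 455]);
translate([387, 162, 250]) cube([1858, 26, 136]);
translate([387, 1037, 250]) cube([1858, 26, 136]);
translate([336, 213, 250]) cube([26, 799, 136]);
translate([2270, 213, 250]) cube([26, 799, 136]);
translate([505, 162, 386]) cube([99, 901, 16]);
translate([722, 162, 386]) cube([99, 901, 16]);
translate([939, 162, 386]) cube([99, 901, 16]);
translate([1156, 162, 386]) cube([99, 901, 16]);
translate([1373, 162, 386]) cube([99, 901, 16]);
translate([1590, 162, 386]) cube([99, 901, 16]);
translate([1807, 162, 386]) cube([99, 901, 16]);
translate([2024, 162, 386]) cube([99, 901, 16]);


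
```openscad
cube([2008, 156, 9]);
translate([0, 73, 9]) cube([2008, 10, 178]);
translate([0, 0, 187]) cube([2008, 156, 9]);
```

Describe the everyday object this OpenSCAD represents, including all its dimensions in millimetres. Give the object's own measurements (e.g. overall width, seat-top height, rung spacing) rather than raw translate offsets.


An I-beam lying along x, 2008 mm long. Overall section height 196 mm. Two flanges 156 mm wide (y) and 9 mm thick, one on the floor and one at the top; a web 10 mm thick runs between them, centred on the flange width.


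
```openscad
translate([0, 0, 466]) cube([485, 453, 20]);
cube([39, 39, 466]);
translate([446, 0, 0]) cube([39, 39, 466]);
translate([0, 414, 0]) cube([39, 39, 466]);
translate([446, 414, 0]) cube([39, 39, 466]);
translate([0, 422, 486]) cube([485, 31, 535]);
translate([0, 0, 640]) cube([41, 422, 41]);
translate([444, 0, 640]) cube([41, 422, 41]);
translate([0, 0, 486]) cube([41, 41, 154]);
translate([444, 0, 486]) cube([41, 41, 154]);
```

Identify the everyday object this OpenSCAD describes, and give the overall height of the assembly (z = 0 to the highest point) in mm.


A chair. The overall height is 1021 mm.

A slab on four corner posts with a tall panel at the back — a chair. The seat slab sits at z = 466 with thickness 20, and the 535 mm backrest starts at the seat top, so the overall height is 466 + 20 + 535 = 1021 mm.


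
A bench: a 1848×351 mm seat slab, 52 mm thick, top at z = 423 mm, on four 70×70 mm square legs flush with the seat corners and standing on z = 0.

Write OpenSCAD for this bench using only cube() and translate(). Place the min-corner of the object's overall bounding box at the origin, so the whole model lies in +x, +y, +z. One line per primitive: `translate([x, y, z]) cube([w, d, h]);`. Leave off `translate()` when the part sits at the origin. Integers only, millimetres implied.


translate([0, 0, 371]) cube([1848, 351, 52]);
cube([70, 70, 371]);
translate([0, 281, 0]) cube([70, 70, 371]);
translate([1778, 0, 0]) cube([70, 70, 371]);
translate([1778, 281, 0]) cube([70, 70, 371]);


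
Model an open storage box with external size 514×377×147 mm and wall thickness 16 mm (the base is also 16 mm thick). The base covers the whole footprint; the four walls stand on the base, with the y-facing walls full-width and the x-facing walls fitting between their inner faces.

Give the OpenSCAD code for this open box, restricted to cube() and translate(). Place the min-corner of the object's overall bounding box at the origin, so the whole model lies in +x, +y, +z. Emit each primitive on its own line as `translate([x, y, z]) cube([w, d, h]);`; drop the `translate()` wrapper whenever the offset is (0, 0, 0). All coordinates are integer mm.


cube([514, 377, 16]);
translate([0, 0, 16]) cube([514, 16, 131]);
translate([0, 361, 16]) cube([514, 16, 131]);
translate([0, 16, 16]) cube([16, 345, 131]);
translate([498, 16, 16]) cube([16, 345, 131]);


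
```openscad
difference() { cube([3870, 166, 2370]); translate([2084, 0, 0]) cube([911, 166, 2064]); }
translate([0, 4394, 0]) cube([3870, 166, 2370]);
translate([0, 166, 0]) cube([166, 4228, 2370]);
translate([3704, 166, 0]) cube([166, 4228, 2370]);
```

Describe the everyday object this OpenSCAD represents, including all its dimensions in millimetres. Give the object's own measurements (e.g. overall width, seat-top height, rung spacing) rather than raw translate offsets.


A single room: four walls, each 2370 mm tall and 166 mm thick, enclosing an outside footprint 3870×4560 mm (x × y), no floor or roof. The front and back walls (−y and +y sides) run the full x-width; the side walls fit between their inner faces. A door opening 911 mm wide and 2064 mm tall is cut through the front wall from the floor up, its −x edge 2084 mm from the wall's −x end.


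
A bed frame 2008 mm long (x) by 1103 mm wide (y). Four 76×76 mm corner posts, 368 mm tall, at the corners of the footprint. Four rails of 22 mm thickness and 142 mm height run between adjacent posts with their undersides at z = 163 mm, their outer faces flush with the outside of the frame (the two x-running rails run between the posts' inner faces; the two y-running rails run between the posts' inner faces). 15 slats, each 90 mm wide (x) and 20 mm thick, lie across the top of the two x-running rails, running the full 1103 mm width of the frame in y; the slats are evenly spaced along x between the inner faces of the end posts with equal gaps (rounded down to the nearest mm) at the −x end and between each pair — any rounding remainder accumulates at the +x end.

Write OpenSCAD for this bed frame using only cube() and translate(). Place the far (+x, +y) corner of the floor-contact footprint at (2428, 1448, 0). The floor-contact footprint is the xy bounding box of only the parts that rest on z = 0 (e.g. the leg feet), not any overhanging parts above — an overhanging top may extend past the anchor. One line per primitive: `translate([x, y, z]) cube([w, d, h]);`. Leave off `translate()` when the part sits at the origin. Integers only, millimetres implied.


// slat z = rail_z + rail_h = 163 + 142 = 305
// slat gap = ⌊(1856 − 15·90) / 16⌋ = 31
translate([420, 345, 0]) cube([76, 76, 368]);
translate([420, 1372, 0]) cube([76, 76, 368]);
translate([2352, 345, 0]) cube([76, 76, 368]);
translate([2352, 1372, 0]) cube([76, 76, 368]);
translate([496, 345, 163]) cube([1856, 22, 142]);
translate([496, 1426, 163]) cube([1856, 22, 142]);
translate([420, 421, 163]) cube([22, 951, 142]);
translate([2406, 421, 163]) cube([22, 951, 142]);
translate([527, 345, 305]) cube([90, 1103, 20]);
translate([648, 345, 305]) cube([90, 1103, 20]);
translate([769, 345, 305]) cube([90, 1103, 20]);
translate([890, 345, 305]) cube([90, 1103, 20]);
translate([1011, 345, 305]) cube([90, 1103, 20]);
translate([1132, 345, 305]) cube([90, 1103, 20]);
translate([1253, 345, 305]) cube([90, 1103, 20]);
translate([1374, 345, 305]) cube([90, 1103, 20]);
translate([1495, 345, 305]) cube([90, 1103, 20]);
translate([1616, 345, 305]) cube([90, 1103, 20]);
translate([1737, 345, 305]) cube([90, 1103, 20]);
translate([1858, 345, 305]) cube([90, 1103, 20]);
translate([1979, 345, 305]) cube([90, 1103, 20]);
translate([2100, 345, 305]) cube([90, 1103, 20]);
translate([2221, 345, 305]) cube([90, 1103, 20]);


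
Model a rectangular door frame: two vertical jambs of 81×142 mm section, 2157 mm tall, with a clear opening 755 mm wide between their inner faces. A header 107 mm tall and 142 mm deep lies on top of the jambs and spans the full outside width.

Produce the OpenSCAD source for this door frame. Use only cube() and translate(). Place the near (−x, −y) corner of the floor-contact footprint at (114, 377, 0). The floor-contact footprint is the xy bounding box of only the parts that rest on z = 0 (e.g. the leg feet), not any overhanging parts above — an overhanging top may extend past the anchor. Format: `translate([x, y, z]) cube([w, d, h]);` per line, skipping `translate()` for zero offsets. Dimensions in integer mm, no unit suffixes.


translate([114, 377, 0]) cube([81, 142, 2157]);
translate([950, 377, 0]) cube([81, 142, 2157]);
translate([114, 377, 2157]) cube([917, 142, 107]);


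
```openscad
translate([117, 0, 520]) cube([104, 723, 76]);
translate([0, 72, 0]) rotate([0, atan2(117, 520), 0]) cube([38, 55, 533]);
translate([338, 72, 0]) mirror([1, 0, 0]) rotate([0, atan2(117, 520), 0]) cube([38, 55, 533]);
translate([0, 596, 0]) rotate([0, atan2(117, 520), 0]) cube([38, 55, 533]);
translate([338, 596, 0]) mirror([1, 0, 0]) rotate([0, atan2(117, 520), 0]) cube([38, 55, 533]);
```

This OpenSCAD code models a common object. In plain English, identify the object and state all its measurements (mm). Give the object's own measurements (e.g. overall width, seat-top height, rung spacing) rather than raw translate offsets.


A sawhorse. A 104×723×76 mm beam (x, y, z) sits on two A-frame leg pairs. Each pair is two raked legs of 38×55 mm section (55 mm along y) splaying symmetrically in x. Each leg rises 520 mm vertically over 117 mm of horizontal reach and is 533 mm long along its own axis. Every leg's outer bottom edge rests on the floor and its outer top edge meets a bottom edge of the beam — the left legs (tilting toward +x) meet the beam's −x bottom edge, the right legs (their mirror images, tilting toward −x) meet its +x bottom edge — so the leg tops tuck under the beam, the beam's underside is 520 mm above the floor, and the feet are 338 mm apart outside-to-outside with the beam centred between them. The two leg pairs are set in 72 mm from either end of the beam.


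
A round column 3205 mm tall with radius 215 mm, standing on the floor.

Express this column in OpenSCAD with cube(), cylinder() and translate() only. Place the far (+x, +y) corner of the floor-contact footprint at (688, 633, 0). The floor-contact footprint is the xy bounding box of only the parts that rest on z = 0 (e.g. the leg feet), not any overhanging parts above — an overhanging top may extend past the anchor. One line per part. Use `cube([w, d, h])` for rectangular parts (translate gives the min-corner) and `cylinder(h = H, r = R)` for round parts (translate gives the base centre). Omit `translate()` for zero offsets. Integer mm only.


translate([473, 418, 0]) cylinder(h = 3205, r = 215);


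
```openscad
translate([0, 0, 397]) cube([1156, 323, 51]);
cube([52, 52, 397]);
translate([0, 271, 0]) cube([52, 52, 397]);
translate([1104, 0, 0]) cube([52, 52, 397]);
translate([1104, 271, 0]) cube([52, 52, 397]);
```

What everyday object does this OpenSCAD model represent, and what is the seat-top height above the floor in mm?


A bench. The seat-top height is 448 mm.

A long slab on four corner posts — a bench. The slab sits at z = 397 with thickness 51, so the top is 397 + 51 = 448 mm.


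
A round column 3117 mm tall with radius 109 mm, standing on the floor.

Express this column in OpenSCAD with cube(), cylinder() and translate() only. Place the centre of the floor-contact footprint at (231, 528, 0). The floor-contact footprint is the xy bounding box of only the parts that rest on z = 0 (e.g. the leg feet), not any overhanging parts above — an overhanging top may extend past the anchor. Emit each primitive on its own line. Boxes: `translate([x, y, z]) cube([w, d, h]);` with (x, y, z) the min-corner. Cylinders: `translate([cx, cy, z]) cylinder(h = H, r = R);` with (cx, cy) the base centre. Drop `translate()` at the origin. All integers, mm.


translate([231, 528, 0]) cylinder(h = 3117, r = 109);


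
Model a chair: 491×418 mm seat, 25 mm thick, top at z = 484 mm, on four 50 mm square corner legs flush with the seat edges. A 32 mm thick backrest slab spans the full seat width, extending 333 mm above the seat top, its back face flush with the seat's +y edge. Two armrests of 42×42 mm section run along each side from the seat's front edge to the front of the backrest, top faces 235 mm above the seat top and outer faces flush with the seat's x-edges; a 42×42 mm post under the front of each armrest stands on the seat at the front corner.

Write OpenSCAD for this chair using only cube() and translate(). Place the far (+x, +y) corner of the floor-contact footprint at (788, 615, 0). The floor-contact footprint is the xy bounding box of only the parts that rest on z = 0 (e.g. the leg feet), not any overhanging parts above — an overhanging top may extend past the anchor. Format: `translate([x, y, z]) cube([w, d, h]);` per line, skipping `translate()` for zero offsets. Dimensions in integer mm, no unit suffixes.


translate([297, 197, 459]) cube([491, 418, 25]);
translate([297, 197, 0]) cube([50, 50, 459]);
translate([738, 197, 0]) cube([50, 50, 459]);
translate([297, 565, 0]) cube([50, 50, 459]);
translate([738, 565, 0]) cube([50, 50, 459]);
translate([297, 583, 484]) cube([491, 32, 333]);
translate([297, 197, 677]) cube([42, 386, 42]);
translate([746, 197, 677]) cube([42, 386, 42]);
translate([297, 197, 484]) cube([42, 42, 193]);
translate([746, 197, 484]) cube([42, 42, 193]);
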